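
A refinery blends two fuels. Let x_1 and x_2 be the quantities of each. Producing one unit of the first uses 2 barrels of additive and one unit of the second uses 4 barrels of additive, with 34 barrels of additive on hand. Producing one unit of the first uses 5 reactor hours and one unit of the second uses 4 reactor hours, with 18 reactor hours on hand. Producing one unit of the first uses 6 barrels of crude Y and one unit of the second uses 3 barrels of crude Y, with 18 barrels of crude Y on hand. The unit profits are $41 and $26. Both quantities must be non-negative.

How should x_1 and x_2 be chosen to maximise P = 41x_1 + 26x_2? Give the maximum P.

x_1 = 2, x_2 = 2, maximum P = 134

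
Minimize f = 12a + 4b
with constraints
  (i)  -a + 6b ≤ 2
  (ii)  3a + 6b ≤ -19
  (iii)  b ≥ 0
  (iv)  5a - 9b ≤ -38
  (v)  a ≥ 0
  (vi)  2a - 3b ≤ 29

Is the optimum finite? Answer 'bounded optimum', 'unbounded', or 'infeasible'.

infeasible

The boundaries a = 0 and 2a - 3b = 29 meet at (0, -29/3), but that point violates b ≥ 0. Every candidate vertex is excluded by some other constraint, so the feasible region is empty.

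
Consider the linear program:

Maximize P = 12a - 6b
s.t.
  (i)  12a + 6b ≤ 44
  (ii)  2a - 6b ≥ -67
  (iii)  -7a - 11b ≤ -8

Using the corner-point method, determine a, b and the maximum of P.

a = 218/45, b = -106/45, maximum P = 1084/15

Corner points and P = 12a - 6b:
  (-23/14, 223/21) → P = -584/7
  (218/45, -106/45) → P = 1084/15
  (-689/64, 485/64) → P = -5589/32

At the optimal vertex, 12a + 6b = 44 and -7a - 11b = -8.
Solving simultaneously gives a = 218/45, b = -106/45.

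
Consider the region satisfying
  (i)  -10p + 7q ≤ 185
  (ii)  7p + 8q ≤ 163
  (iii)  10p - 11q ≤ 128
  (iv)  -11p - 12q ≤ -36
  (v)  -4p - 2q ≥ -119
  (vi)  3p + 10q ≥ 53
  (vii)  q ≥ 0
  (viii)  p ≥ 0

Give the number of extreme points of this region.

4

Pairwise boundary intersections that survive every other constraint:
  (2817/157, 734/157)
  (0, 163/8)
  (1863/133, 146/133)
  (0, 53/10)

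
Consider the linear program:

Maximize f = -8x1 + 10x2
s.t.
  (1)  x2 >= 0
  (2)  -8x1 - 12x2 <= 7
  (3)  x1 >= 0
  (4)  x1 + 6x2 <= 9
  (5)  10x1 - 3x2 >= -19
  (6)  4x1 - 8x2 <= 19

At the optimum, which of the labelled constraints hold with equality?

(3) and (4)

Corner points and f = -8x1 + 10x2:
  (0, 0) → f = 0
  (19/4, 0) → f = -38
  (0, 3/2) → f = 15
  (93/16, 17/32) → f = -659/16

The maximum is at (0, 3/2). Substituting into each constraint, equality holds for (3) and (4); the remaining constraints have slack.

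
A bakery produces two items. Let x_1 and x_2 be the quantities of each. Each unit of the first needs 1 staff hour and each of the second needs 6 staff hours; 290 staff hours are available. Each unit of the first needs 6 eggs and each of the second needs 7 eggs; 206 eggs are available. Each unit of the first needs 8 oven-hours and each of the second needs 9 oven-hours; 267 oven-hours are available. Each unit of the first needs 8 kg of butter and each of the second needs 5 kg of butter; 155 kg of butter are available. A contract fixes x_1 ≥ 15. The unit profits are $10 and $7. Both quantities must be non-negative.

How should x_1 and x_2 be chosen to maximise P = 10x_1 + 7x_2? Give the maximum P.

x_1 = 15, x_2 = 7, maximum P = 199

Feasible corners and P = 10x_1 + 7x_2:
  (155/8, 0) → P = 775/4
  (15, 0) → P = 150
  (15, 7) → P = 199

The optimum lies where 8x_1 + 5x_2 = 155 and x_1 = 15.
Solving simultaneously gives x_1 = 15, x_2 = 7.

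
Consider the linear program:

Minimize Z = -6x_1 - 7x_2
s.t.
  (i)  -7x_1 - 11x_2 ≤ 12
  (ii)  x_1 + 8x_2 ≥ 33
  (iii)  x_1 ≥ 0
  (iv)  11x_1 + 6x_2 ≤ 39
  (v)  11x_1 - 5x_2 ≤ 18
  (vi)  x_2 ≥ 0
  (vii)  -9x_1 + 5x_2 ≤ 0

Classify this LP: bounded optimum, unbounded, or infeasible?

The boundaries x_1 + 8x_2 = 33 and x_1 = 0 meet at (0, 33/8), but that point violates -9x_1 + 5x_2 ≤ 0. Every candidate vertex is excluded by some other constraint, so the feasible region is empty.

infeasible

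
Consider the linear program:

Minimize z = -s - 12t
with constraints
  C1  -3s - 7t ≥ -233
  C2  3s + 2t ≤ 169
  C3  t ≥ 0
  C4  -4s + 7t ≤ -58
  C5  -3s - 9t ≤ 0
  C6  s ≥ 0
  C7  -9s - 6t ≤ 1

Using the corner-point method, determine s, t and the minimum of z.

Feasible corners and z = -s - 12t:
  (239/5, 64/5) → z = -1007/5
  (291/7, 758/49) → z = -11133/49
  (169/3, 0) → z = -169/3
  (29/2, 0) → z = -29/2

The optimum lies where -3s - 7t = -233 and -4s + 7t = -58.
Solving simultaneously gives s = 291/7, t = 758/49.

s = 291/7, t = 758/49, minimum z = -11133/49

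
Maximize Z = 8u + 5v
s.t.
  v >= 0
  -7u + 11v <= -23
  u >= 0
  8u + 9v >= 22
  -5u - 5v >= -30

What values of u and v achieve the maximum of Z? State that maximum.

u = 6, v = 0, maximum Z = 48

Vertices and Z = 8u + 5v:
  (23/7, 0) → Z = 184/7
  (6, 0) → Z = 48
  (89/18, 19/18) → Z = 269/6

The binding constraints are v = 0 and -5u - 5v = -30.
Solving simultaneously gives u = 6, v = 0.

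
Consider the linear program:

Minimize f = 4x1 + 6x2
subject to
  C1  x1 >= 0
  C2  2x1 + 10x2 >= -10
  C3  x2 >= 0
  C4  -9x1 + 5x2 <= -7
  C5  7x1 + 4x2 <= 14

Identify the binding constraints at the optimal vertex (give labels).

Vertices and f = 4x1 + 6x2:
  (7/9, 0) → f = 28/9
  (2, 0) → f = 8
  (98/71, 77/71) → f = 854/71

The minimum is at (7/9, 0). Substituting into each constraint, equality holds for C3 and C4; the remaining constraints have slack.

C3 and C4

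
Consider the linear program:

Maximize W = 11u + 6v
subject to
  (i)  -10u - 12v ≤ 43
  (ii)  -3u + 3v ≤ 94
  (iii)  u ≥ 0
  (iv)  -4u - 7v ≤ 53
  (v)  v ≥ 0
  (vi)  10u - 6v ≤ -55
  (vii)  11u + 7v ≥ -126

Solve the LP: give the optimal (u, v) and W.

u = 133/4, v = 775/12, maximum W = 3013/4

Feasible corners and W = 11u + 6v:
  (0, 94/3) → W = 188
  (133/4, 775/12) → W = 3013/4
  (0, 55/6) → W = 55

At the optimal vertex, -3u + 3v = 94 and 10u - 6v = -55.
Solving simultaneously gives u = 133/4, v = 775/12.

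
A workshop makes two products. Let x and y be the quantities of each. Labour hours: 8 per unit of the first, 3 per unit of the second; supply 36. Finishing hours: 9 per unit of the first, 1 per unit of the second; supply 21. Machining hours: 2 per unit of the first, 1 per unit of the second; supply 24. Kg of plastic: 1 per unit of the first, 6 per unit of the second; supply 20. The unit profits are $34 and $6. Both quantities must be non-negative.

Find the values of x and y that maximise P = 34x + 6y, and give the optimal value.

x = 2, y = 3, maximum P = 86

Feasible corners and P = 34x + 6y:
  (0, 0) → P = 0
  (0, 10/3) → P = 20
  (7/3, 0) → P = 238/3
  (2, 3) → P = 86

The optimum lies where 9x + y = 21 and x + 6y = 20.
Solving simultaneously gives x = 2, y = 3.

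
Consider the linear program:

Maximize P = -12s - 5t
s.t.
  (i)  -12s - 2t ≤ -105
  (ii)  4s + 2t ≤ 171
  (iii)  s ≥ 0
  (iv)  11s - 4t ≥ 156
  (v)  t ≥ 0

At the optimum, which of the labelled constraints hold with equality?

(iv) and (v)

Vertices and P = -12s - 5t:
  (498/19, 1257/38) → P = -18237/38
  (171/4, 0) → P = -513
  (156/11, 0) → P = -1872/11

The maximum is at (156/11, 0). Substituting into each constraint, equality holds for (iv) and (v); the remaining constraints have slack.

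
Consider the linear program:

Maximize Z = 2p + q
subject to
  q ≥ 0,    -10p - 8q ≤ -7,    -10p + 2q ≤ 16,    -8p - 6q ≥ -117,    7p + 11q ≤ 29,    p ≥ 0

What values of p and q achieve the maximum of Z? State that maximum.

Extreme points and Z = 2p + q:
  (7/10, 0) → Z = 7/5
  (29/7, 0) → Z = 58/7
  (0, 7/8) → Z = 7/8
  (0, 29/11) → Z = 29/11

p = 29/7, q = 0, maximum Z = 58/7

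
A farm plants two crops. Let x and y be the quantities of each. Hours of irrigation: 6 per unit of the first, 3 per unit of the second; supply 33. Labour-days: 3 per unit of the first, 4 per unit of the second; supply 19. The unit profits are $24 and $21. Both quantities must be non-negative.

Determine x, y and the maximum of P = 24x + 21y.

Corner points and P = 24x + 21y:
  (0, 0) → P = 0
  (0, 19/4) → P = 399/4
  (11/2, 0) → P = 132
  (5, 1) → P = 141

x = 5, y = 1, maximum P = 141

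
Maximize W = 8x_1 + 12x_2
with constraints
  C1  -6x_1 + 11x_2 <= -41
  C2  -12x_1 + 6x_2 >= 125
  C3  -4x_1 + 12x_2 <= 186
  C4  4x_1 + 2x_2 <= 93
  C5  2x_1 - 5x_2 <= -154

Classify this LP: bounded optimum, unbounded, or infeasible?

infeasible

The boundaries -6x_1 + 11x_2 = -41 and -12x_1 + 6x_2 = 125 meet at (-1621/96, -207/16), but that point violates 2x_1 - 5x_2 ≤ -154. Every candidate vertex is excluded by some other constraint, so the feasible region is empty.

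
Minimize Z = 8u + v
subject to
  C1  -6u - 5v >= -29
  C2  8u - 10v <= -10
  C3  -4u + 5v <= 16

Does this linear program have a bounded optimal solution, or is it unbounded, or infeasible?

From the feasible point (12/5, 73/25), moving in the direction (-5, -4) keeps every constraint satisfied while Z decreases without bound.

unbounded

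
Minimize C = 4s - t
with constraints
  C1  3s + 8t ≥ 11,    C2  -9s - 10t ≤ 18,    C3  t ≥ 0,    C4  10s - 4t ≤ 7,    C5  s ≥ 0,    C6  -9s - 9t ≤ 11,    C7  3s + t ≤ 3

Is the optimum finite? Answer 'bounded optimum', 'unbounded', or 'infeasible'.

bounded optimum

Feasible corners and C = 4s - t:
  (0, 11/8) → C = -11/8
  (13/21, 8/7) → C = 4/3
  (0, 3) → C = -3
The feasible region has finitely many vertices and no improving ray; the minimum is -3 at (0, 3).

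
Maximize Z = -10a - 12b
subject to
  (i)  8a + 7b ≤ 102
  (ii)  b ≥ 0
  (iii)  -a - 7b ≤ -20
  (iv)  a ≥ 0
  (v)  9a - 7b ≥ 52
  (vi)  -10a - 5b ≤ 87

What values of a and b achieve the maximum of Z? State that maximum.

Vertices and Z = -10a - 12b:
  (82/7, 58/49) → Z = -6436/49
  (154/17, 502/119) → Z = -16804/119
  (36/5, 64/35) → Z = -3288/35

At the optimal vertex, -a - 7b = -20 and 9a - 7b = 52.
Solving simultaneously gives a = 36/5, b = 64/35.

a = 36/5, b = 64/35, maximum Z = -3288/35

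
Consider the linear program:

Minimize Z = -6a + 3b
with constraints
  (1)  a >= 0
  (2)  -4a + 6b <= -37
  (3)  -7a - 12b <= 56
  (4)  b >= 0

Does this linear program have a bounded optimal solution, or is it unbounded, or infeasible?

From the feasible point (37/4, 0), moving in the direction (6, 4) keeps every constraint satisfied while Z decreases without bound.

unbounded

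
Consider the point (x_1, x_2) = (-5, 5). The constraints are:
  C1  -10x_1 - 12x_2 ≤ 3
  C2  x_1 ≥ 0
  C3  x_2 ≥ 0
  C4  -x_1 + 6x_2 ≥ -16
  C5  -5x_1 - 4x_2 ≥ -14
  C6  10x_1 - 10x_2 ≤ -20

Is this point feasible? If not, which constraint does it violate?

Constraint C2: x_1 = -5, which is not ≥ 0. All other constraints are satisfied.

not feasible — violates C2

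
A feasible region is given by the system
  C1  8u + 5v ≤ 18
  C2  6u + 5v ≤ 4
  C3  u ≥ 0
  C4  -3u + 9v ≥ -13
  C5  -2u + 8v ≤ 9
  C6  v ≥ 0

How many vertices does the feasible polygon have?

The feasible vertices (each the meet of two boundaries and inside every other half-plane) are:
  (0, 4/5)
  (2/3, 0)
  (0, 0)

3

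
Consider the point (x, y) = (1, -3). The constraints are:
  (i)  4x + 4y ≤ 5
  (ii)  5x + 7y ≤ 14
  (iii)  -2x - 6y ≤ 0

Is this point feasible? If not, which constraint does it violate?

Constraint (iii): -2x - 6y = 16, which is not ≤ 0. All other constraints are satisfied.

not feasible — violates (iii)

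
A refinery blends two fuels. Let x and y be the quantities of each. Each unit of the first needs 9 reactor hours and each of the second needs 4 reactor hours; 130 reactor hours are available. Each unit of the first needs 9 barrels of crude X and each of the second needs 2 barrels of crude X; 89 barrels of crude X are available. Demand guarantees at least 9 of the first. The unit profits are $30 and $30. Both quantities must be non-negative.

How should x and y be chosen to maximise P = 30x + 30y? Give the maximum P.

x = 9, y = 4, maximum P = 390

Vertices and P = 30x + 30y:
  (89/9, 0) → P = 890/3
  (9, 0) → P = 270
  (9, 4) → P = 390

The binding constraints are 9x + 2y = 89 and x = 9.
Solving simultaneously gives x = 9, y = 4.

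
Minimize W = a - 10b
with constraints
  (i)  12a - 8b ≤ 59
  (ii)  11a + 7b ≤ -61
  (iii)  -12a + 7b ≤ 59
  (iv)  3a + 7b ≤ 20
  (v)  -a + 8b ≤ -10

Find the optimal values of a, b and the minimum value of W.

Vertices and W = a - 10b:
  (-75/172, -1381/172) → W = 13735/172
  (-295/4, -118) → W = 4425/4
  (-22/5, -9/5) → W = 68/5
  (-542/89, -179/89) → W = 1248/89

At the optimal vertex, 11a + 7b = -61 and -a + 8b = -10.
Solving simultaneously gives a = -22/5, b = -9/5.

a = -22/5, b = -9/5, minimum W = 68/5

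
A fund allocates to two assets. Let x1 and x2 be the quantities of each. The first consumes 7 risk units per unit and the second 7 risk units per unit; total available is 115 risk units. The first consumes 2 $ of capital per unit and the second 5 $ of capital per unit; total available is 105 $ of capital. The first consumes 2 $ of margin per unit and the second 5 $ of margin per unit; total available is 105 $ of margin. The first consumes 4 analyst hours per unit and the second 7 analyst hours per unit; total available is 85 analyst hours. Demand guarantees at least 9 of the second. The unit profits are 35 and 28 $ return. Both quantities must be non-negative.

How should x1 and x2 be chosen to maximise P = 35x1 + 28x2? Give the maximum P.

x1 = 11/2, x2 = 9, maximum P = 889/2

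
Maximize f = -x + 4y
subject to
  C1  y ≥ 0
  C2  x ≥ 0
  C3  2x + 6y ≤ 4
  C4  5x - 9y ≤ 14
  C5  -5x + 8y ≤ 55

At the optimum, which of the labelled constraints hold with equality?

C2 and C3

Corner points and f = -x + 4y:
  (0, 0) → f = 0
  (2, 0) → f = -2
  (0, 2/3) → f = 8/3

The maximum is at (0, 2/3). Substituting into each constraint, equality holds for C2 and C3; the remaining constraints have slack.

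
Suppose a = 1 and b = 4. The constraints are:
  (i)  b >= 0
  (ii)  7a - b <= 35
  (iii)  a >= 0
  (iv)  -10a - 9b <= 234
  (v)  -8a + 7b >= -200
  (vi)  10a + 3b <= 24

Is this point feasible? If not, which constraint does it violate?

(i): 4 ≥ 0 ✓
(ii): 3 ≤ 35 ✓
(iii): 1 ≥ 0 ✓
(iv): -46 ≤ 234 ✓
(v): 20 ≥ -200 ✓
(vi): 22 ≤ 24 ✓

feasible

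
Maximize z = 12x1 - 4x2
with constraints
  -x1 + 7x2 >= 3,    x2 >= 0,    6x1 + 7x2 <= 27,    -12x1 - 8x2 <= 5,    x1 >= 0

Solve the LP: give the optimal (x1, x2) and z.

At the optimal vertex, -x1 + 7x2 = 3 and 6x1 + 7x2 = 27.
Solving simultaneously gives x1 = 24/7, x2 = 45/49.

x1 = 24/7, x2 = 45/49, maximum z = 1836/49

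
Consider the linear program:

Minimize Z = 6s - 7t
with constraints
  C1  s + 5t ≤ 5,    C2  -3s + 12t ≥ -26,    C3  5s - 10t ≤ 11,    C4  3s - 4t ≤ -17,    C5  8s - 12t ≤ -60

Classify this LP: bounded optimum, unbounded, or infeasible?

unbounded

From the feasible point (-60/13, 25/13), moving in the direction (-5, 1) keeps every constraint satisfied while Z decreases without bound.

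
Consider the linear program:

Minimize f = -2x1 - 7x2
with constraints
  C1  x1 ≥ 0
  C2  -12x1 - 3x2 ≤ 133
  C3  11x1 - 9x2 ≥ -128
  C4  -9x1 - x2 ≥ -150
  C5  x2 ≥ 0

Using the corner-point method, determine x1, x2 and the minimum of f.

x1 = 611/46, x2 = 1401/46, minimum f = -11029/46

The optimum lies where 11x1 - 9x2 = -128 and -9x1 - x2 = -150.
Solving simultaneously gives x1 = 611/46, x2 = 1401/46.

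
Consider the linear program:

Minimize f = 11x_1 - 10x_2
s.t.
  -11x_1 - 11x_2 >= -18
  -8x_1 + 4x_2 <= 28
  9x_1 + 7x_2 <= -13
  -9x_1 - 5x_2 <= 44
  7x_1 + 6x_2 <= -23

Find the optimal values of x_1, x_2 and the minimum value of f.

x_1 = -65/19, x_2 = 3/19, minimum f = -745/19

Feasible corners and f = 11x_1 - 10x_2:
  (-79/19, -25/19) → f = -619/19
  (-65/19, 3/19) → f = -745/19
  (83/5, -116/5) → f = 2073/5
The feasible region is unbounded (it extends along (7, -9), (5, -9)), but f strictly increases along every unbounded feasible direction, so there is no improving ray and the minimum is attained at a vertex.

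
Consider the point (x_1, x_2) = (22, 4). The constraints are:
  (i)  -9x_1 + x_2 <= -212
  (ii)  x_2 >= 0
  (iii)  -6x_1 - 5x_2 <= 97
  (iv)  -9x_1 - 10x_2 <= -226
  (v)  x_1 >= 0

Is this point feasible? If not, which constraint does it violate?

Constraint (i): -9x_1 + x_2 = -194, which is not ≤ -212. All other constraints are satisfied.

not feasible — violates (i)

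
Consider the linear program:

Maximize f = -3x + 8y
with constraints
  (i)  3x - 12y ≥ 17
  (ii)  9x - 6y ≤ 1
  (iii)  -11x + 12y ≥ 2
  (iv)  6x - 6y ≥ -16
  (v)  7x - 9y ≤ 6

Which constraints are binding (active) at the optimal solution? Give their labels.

Feasible corners and f = -3x + 8y:
  (-19/8, -193/96) → f = -215/24
  (-49/9, -25/9) → f = -53/9
  (-6, -16/3) → f = -74/3
  (-15, -37/3) → f = -161/3

The maximum is at (-49/9, -25/9). Substituting into each constraint, equality holds for (i) and (iv); the remaining constraints have slack.

(i) and (iv)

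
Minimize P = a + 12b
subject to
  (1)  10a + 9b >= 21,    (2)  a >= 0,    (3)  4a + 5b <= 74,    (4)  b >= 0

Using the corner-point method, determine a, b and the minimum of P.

Feasible corners and P = a + 12b:
  (0, 7/3) → P = 28
  (21/10, 0) → P = 21/10
  (0, 74/5) → P = 888/5
  (37/2, 0) → P = 37/2

The optimum lies where 10a + 9b = 21 and b = 0.
Solving simultaneously gives a = 21/10, b = 0.

a = 21/10, b = 0, minimum P = 21/10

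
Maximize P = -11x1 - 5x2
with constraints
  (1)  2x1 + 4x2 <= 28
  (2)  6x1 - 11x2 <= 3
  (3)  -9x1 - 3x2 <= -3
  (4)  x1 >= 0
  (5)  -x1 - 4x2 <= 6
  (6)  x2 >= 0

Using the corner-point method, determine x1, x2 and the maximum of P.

The binding constraints are -9x1 - 3x2 = -3 and x2 = 0.
Solving simultaneously gives x1 = 1/3, x2 = 0.

x1 = 1/3, x2 = 0, maximum P = -11/3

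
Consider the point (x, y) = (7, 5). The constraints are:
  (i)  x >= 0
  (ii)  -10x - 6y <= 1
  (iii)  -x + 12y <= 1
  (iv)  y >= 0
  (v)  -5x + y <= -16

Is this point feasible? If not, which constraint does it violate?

not feasible — violates (iii)

Constraint (iii): -x + 12y = 53, which is not ≤ 1. All other constraints are satisfied.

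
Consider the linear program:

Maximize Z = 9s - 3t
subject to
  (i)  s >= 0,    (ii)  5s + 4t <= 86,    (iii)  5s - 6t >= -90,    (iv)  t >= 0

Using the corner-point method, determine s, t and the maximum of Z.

s = 86/5, t = 0, maximum Z = 774/5

Corner points and Z = 9s - 3t:
  (0, 15) → Z = -45
  (0, 0) → Z = 0
  (78/25, 88/5) → Z = -618/25
  (86/5, 0) → Z = 774/5

The optimum lies where 5s + 4t = 86 and t = 0.
Solving simultaneously gives s = 86/5, t = 0.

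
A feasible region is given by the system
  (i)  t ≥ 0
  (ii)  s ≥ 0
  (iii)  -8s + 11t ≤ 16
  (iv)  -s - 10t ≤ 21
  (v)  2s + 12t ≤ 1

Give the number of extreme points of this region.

3

The feasible vertices (each the meet of two boundaries and inside every other half-plane) are:
  (0, 0)
  (1/2, 0)
  (0, 1/12)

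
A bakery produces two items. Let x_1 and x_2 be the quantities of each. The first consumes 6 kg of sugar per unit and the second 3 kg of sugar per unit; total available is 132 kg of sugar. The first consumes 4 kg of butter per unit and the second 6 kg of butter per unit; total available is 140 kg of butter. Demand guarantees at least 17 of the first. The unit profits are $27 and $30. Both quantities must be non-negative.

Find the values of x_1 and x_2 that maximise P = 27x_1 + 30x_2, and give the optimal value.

Corner points and P = 27x_1 + 30x_2:
  (22, 0) → P = 594
  (17, 0) → P = 459
  (17, 10) → P = 759

x_1 = 17, x_2 = 10, maximum P = 759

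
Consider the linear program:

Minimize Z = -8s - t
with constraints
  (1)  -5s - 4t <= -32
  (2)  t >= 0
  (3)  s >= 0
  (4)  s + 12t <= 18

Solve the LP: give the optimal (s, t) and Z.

s = 18, t = 0, minimum Z = -144

Feasible corners and Z = -8s - t:
  (32/5, 0) → Z = -256/5
  (39/7, 29/28) → Z = -1277/28
  (18, 0) → Z = -144

The binding constraints are t = 0 and s + 12t = 18.
Solving simultaneously gives s = 18, t = 0.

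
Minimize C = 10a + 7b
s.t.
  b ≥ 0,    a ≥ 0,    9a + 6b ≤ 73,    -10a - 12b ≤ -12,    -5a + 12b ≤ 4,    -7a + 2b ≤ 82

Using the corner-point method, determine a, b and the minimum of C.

At the optimal vertex, -10a - 12b = -12 and -5a + 12b = 4.
Solving simultaneously gives a = 8/15, b = 5/9.

a = 8/15, b = 5/9, minimum C = 83/9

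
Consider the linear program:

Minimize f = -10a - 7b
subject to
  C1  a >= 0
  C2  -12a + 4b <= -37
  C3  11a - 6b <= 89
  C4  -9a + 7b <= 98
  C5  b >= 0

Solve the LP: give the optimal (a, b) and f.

At the optimal vertex, 11a - 6b = 89 and -9a + 7b = 98.
Solving simultaneously gives a = 1211/23, b = 1879/23.

a = 1211/23, b = 1879/23, minimum f = -25263/23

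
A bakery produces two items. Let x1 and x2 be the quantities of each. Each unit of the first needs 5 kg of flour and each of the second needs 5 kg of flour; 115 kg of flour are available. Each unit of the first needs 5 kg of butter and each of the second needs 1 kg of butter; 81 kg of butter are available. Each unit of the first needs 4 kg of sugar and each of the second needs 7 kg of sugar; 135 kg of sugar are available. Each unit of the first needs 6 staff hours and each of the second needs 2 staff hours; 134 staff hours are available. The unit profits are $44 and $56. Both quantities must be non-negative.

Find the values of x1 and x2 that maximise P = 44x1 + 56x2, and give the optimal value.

x1 = 26/3, x2 = 43/3, maximum P = 1184

The binding constraints are 5x1 + 5x2 = 115 and 4x1 + 7x2 = 135.
Solving simultaneously gives x1 = 26/3, x2 = 43/3.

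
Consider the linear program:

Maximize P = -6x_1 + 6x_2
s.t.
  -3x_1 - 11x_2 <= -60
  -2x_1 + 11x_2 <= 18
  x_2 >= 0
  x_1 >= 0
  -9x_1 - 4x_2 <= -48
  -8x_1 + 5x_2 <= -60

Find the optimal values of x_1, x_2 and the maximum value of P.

Extreme points and P = -6x_1 + 6x_2:
  (20, 0) → P = -120
  (960/103, 300/103) → P = -3960/103
  (125/13, 44/13) → P = -486/13
The feasible region is unbounded (it extends along (11, 2), (1, 0)), but P strictly decreases along every unbounded feasible direction, so there is no improving ray and the maximum is attained at a vertex.

At the optimal vertex, -2x_1 + 11x_2 = 18 and -8x_1 + 5x_2 = -60.
Solving simultaneously gives x_1 = 125/13, x_2 = 44/13.

x_1 = 125/13, x_2 = 44/13, maximum P = -486/13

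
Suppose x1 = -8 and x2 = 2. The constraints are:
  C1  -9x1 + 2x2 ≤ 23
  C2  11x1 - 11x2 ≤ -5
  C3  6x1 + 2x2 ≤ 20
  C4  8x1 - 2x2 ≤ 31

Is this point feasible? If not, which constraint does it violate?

Constraint C1: -9x1 + 2x2 = 76, which is not ≤ 23. All other constraints are satisfied.

not feasible — violates C1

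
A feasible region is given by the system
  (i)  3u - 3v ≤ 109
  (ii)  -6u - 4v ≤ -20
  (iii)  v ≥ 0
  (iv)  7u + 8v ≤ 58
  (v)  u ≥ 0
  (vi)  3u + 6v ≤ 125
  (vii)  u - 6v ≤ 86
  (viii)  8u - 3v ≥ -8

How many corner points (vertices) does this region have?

The feasible vertices (each the meet of two boundaries and inside every other half-plane) are:
  (10/3, 0)
  (14/25, 104/25)
  (58/7, 0)
  (22/17, 104/17)

4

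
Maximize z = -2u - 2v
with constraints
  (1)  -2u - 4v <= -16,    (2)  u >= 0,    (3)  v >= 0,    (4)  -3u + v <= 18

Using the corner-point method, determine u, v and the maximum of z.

Extreme points and z = -2u - 2v:
  (0, 4) → z = -8
  (8, 0) → z = -16
  (0, 18) → z = -36
The feasible region is unbounded (it extends along (1, 3), (1, 0)), but z strictly decreases along every unbounded feasible direction, so there is no improving ray and the maximum is attained at a vertex.

At the optimal vertex, -2u - 4v = -16 and u = 0.
Solving simultaneously gives u = 0, v = 4.

u = 0, v = 4, maximum z = -8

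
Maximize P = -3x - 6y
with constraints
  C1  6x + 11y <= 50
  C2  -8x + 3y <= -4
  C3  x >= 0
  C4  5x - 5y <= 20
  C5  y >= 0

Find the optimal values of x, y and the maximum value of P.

x = 1/2, y = 0, maximum P = -3/2

Vertices and P = -3x - 6y:
  (97/53, 188/53) → P = -1419/53
  (94/17, 26/17) → P = -438/17
  (1/2, 0) → P = -3/2
  (4, 0) → P = -12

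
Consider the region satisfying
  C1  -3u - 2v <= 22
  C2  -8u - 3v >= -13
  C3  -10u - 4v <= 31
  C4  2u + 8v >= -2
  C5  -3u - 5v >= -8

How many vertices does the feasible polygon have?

Intersecting each pair of boundary lines and keeping only the points that satisfy every inequality leaves:
  (55/29, -21/29)
  (41/31, 25/31)
  (-10/3, 7/12)
  (-187/38, 173/38)

4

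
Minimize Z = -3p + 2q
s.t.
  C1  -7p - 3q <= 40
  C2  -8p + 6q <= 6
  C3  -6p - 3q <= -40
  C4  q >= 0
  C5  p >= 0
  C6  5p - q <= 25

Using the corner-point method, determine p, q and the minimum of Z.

The binding constraints are -6p - 3q = -40 and 5p - q = 25.
Solving simultaneously gives p = 115/21, q = 50/21.

p = 115/21, q = 50/21, minimum Z = -35/3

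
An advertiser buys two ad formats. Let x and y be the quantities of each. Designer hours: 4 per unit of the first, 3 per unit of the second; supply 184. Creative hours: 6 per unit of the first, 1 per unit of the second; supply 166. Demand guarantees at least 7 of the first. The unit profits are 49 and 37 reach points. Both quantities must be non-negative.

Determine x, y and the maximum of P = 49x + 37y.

Corner points and P = 49x + 37y:
  (83/3, 0) → P = 4067/3
  (7, 0) → P = 343
  (157/7, 220/7) → P = 15833/7
  (7, 52) → P = 2267

At the optimal vertex, 4x + 3y = 184 and x = 7.
Solving simultaneously gives x = 7, y = 52.

x = 7, y = 52, maximum P = 2267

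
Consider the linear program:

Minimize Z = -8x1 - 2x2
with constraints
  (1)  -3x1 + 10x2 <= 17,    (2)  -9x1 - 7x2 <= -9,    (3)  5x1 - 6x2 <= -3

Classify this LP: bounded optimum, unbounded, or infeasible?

Extreme points and Z = -8x1 - 2x2:
  (-29/111, 60/37) → Z = -128/111
  (9/4, 19/8) → Z = -91/4
  (33/89, 72/89) → Z = -408/89
The feasible region has finitely many vertices and no improving ray; the minimum is -91/4 at (9/4, 19/8).

bounded optimum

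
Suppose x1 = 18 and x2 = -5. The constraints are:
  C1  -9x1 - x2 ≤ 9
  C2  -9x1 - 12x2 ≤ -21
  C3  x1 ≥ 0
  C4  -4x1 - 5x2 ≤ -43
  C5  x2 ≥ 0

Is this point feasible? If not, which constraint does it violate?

Constraint C5: x2 = -5, which is not ≥ 0. All other constraints are satisfied.

not feasible — violates C5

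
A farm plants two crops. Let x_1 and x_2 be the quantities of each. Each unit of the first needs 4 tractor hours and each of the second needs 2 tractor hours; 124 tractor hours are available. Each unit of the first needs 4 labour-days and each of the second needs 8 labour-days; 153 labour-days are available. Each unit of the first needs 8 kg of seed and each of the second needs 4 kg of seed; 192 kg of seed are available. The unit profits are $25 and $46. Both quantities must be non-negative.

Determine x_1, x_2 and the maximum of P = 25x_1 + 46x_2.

Corner points and P = 25x_1 + 46x_2:
  (0, 0) → P = 0
  (0, 153/8) → P = 3519/4
  (24, 0) → P = 600
  (77/4, 19/2) → P = 3673/4

x_1 = 77/4, x_2 = 19/2, maximum P = 3673/4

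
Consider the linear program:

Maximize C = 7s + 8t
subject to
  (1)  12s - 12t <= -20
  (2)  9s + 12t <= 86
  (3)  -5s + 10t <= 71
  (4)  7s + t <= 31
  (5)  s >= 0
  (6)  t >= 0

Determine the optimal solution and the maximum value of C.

Vertices and C = 7s + 8t:
  (22/7, 101/21) → C = 1270/21
  (0, 5/3) → C = 40/3
  (4/75, 1069/150) → C = 4304/75
  (0, 71/10) → C = 284/5

The optimum lies where 12s - 12t = -20 and 9s + 12t = 86.
Solving simultaneously gives s = 22/7, t = 101/21.

s = 22/7, t = 101/21, maximum C = 1270/21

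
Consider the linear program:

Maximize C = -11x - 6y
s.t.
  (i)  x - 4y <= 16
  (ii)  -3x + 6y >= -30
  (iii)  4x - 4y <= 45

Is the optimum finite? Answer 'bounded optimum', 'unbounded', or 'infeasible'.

From the feasible point (4, -3), moving in the direction (-4, -1) keeps every constraint satisfied while C increases without bound.

unbounded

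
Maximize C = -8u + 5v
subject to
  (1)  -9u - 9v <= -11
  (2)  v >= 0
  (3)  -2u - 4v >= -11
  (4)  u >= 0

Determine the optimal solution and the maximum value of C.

Corner points and C = -8u + 5v:
  (11/9, 0) → C = -88/9
  (0, 11/9) → C = 55/9
  (11/2, 0) → C = -44
  (0, 11/4) → C = 55/4

The binding constraints are -2u - 4v = -11 and u = 0.
Solving simultaneously gives u = 0, v = 11/4.

u = 0, v = 11/4, maximum C = 55/4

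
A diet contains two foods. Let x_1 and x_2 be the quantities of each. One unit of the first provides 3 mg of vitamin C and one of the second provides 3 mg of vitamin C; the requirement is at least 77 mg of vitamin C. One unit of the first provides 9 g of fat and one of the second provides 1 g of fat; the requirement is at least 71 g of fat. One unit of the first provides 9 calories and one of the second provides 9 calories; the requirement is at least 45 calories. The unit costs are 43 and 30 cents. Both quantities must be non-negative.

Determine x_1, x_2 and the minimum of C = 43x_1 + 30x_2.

x_1 = 17/3, x_2 = 20, minimum C = 2531/3

Extreme points and C = 43x_1 + 30x_2:
  (0, 71) → C = 2130
  (77/3, 0) → C = 3311/3
  (17/3, 20) → C = 2531/3
The feasible region is unbounded (it extends along (0, 1), (1, 0)), but C strictly increases along every unbounded feasible direction, so there is no improving ray and the minimum is attained at a vertex.

The optimum lies where 3x_1 + 3x_2 = 77 and 9x_1 + x_2 = 71.
Solving simultaneously gives x_1 = 17/3, x_2 = 20.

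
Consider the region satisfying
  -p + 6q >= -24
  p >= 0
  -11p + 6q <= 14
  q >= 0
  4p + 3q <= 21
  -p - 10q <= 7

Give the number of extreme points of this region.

Pairwise boundary intersections that survive every other constraint:
  (0, 7/3)
  (0, 0)
  (28/19, 287/57)
  (21/4, 0)

4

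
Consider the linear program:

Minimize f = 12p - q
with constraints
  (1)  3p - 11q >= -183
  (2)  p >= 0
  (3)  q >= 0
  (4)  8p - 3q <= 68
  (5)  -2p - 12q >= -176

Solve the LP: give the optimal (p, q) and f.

Feasible corners and f = 12p - q:
  (0, 0) → f = 0
  (0, 44/3) → f = -44/3
  (17/2, 0) → f = 102
  (224/17, 212/17) → f = 2476/17

p = 0, q = 44/3, minimum f = -44/3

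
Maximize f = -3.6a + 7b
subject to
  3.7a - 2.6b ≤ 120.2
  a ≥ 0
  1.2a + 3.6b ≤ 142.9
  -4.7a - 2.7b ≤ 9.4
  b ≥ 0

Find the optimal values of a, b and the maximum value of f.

a = 0, b = 1429/36, maximum f = 10003/36

Corner points and f = -3.6a + 7b:
  (40213/822, 38449/1644) → f = -101953/8220
  (1202/37, 0) → f = -21636/185
  (0, 1429/36) → f = 10003/36
  (0, 0) → f = 0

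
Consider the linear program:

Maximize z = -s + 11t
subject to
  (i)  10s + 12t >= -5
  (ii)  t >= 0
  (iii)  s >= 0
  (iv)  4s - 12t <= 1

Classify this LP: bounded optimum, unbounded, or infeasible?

unbounded

From the feasible point (0, 0), moving in the direction (0, 1) keeps every constraint satisfied while z increases without bound.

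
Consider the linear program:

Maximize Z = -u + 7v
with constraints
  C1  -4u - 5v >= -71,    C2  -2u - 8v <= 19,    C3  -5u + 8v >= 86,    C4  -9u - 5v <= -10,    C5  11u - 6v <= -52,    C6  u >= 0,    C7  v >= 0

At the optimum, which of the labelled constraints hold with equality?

Extreme points and Z = -u + 7v:
  (166/79, 989/79) → Z = 6757/79
  (0, 71/5) → Z = 497/5
  (50/29, 343/29) → Z = 2351/29
  (0, 43/4) → Z = 301/4

The maximum is at (0, 71/5). Substituting into each constraint, equality holds for C1 and C6; the remaining constraints have slack.

C1 and C6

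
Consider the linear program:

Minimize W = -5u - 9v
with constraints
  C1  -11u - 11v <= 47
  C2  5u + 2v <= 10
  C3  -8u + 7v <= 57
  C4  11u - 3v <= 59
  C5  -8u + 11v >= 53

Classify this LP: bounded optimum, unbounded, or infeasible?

bounded optimum

Corner points and W = -5u - 9v:
  (-956/165, 251/165) → W = 2521/165
  (-100/19, 207/209) → W = 3637/209
  (-44/51, 365/51) → W = -3065/51
  (4/71, 345/71) → W = -3125/71
The feasible region has finitely many vertices and no improving ray; the minimum is -3065/51 at (-44/51, 365/51).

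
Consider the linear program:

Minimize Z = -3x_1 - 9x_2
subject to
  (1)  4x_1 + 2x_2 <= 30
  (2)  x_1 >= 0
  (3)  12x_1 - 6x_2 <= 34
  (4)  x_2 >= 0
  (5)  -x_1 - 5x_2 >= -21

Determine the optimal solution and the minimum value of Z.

Corner points and Z = -3x_1 - 9x_2:
  (0, 0) → Z = 0
  (0, 21/5) → Z = -189/5
  (17/6, 0) → Z = -17/2
  (148/33, 109/33) → Z = -475/11

At the optimal vertex, 12x_1 - 6x_2 = 34 and -x_1 - 5x_2 = -21.
Solving simultaneously gives x_1 = 148/33, x_2 = 109/33.

x_1 = 148/33, x_2 = 109/33, minimum Z = -475/11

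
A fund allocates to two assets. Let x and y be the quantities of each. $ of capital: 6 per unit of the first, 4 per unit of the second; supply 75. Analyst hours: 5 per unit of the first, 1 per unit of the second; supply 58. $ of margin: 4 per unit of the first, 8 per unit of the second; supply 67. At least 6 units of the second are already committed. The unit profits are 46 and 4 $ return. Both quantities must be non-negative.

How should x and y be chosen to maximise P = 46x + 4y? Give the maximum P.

Extreme points and P = 46x + 4y:
  (0, 67/8) → P = 67/2
  (0, 6) → P = 24
  (19/4, 6) → P = 485/2

At the optimal vertex, 4x + 8y = 67 and y = 6.
Solving simultaneously gives x = 19/4, y = 6.

x = 19/4, y = 6, maximum P = 485/2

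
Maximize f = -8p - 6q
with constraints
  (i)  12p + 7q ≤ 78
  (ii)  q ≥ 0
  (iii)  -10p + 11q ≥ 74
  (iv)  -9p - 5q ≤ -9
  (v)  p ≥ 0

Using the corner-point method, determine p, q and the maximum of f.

Feasible corners and f = -8p - 6q:
  (170/101, 834/101) → f = -6364/101
  (0, 78/7) → f = -468/7
  (0, 74/11) → f = -444/11

The binding constraints are -10p + 11q = 74 and p = 0.
Solving simultaneously gives p = 0, q = 74/11.

p = 0, q = 74/11, maximum f = -444/11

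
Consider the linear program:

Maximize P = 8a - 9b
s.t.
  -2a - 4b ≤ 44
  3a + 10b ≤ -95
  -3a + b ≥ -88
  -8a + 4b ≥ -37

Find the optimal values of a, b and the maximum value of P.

a = -7/10, b = -213/20, maximum P = 361/4

Vertices and P = 8a - 9b:
  (-15/2, -29/4) → P = 21/4
  (-7/10, -213/20) → P = 361/4
  (-5/46, -871/92) → P = 7759/92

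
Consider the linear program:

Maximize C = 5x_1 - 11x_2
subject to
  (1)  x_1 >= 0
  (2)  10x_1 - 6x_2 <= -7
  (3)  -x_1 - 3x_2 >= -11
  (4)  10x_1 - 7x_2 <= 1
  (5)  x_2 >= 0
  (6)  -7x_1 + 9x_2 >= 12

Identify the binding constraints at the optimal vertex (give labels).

Extreme points and C = 5x_1 - 11x_2:
  (0, 11/3) → C = -121/3
  (0, 4/3) → C = -44/3
  (5/4, 13/4) → C = -59/2
  (3/16, 71/48) → C = -46/3

The maximum is at (0, 4/3). Substituting into each constraint, equality holds for (1) and (6); the remaining constraints have slack.

(1) and (6)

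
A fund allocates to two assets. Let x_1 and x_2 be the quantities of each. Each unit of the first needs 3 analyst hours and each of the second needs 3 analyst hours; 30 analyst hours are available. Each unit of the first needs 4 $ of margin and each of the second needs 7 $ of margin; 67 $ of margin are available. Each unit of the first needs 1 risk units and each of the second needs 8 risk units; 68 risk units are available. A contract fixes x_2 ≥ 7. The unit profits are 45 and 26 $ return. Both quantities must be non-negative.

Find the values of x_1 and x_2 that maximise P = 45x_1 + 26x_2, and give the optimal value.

x_1 = 3, x_2 = 7, maximum P = 317

Extreme points and P = 45x_1 + 26x_2:
  (0, 17/2) → P = 221
  (0, 7) → P = 182
  (12/7, 58/7) → P = 2048/7
  (3, 7) → P = 317

The binding constraints are 3x_1 + 3x_2 = 30 and x_2 = 7.
Solving simultaneously gives x_1 = 3, x_2 = 7.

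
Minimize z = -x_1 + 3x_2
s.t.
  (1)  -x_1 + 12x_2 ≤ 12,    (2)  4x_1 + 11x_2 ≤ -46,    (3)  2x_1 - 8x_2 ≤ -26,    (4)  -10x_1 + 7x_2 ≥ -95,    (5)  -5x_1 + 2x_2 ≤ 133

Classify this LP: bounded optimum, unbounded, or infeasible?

bounded optimum

Extreme points and z = -x_1 + 3x_2:
  (-27/2, -1/8) → z = 105/8
  (-786/29, -73/58) → z = 1353/58
  (-253/9, -34/9) → z = 151/9
The feasible region has finitely many vertices and no improving ray; the minimum is 105/8 at (-27/2, -1/8).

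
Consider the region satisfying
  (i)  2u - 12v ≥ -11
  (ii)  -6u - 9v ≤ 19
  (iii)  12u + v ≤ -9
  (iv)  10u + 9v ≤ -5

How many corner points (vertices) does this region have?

Intersecting each pair of boundary lines and keeping only the points that satisfy every inequality leaves:
  (-109/30, 14/45)
  (-53/46, 50/69)
  (-31/51, -29/17)
  (-38/49, 15/49)

4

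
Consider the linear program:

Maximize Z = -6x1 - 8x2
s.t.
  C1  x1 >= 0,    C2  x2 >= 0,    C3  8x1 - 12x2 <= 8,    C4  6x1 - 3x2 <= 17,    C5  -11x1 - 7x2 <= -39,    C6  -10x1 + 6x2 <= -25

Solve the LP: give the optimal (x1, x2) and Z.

Corner points and Z = -6x1 - 8x2:
  (15/4, 11/6) → Z = -223/6
  (7/2, 5/3) → Z = -103/3
  (9/2, 10/3) → Z = -161/3

The optimum lies where 8x1 - 12x2 = 8 and -10x1 + 6x2 = -25.
Solving simultaneously gives x1 = 7/2, x2 = 5/3.

x1 = 7/2, x2 = 5/3, maximum Z = -103/3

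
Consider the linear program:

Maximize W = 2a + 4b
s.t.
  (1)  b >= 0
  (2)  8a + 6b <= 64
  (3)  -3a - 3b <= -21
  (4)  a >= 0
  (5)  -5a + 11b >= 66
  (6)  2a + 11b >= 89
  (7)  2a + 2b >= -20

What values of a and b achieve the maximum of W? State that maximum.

Extreme points and W = 2a + 4b:
  (0, 32/3) → W = 128/3
  (85/38, 146/19) → W = 669/19
  (0, 89/11) → W = 356/11

a = 0, b = 32/3, maximum W = 128/3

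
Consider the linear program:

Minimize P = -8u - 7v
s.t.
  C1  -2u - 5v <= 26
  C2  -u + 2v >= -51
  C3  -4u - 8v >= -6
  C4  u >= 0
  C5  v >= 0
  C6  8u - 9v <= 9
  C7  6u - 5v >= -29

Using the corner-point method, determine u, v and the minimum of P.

At the optimal vertex, -4u - 8v = -6 and 8u - 9v = 9.
Solving simultaneously gives u = 63/50, v = 3/25.

u = 63/50, v = 3/25, minimum P = -273/25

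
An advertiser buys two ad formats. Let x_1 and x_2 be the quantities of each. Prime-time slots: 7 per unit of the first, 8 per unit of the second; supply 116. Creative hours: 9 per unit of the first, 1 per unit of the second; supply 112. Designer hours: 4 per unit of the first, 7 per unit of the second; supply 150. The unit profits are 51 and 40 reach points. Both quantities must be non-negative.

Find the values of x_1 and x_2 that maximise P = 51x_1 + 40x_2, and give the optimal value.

x_1 = 12, x_2 = 4, maximum P = 772

Vertices and P = 51x_1 + 40x_2:
  (0, 0) → P = 0
  (0, 29/2) → P = 580
  (112/9, 0) → P = 1904/3
  (12, 4) → P = 772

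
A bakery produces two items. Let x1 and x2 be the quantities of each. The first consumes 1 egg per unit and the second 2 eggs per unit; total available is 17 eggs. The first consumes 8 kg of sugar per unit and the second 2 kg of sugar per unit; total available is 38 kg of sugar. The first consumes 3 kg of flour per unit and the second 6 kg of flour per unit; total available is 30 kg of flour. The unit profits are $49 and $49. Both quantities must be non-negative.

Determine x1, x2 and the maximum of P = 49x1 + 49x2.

x1 = 4, x2 = 3, maximum P = 343

Vertices and P = 49x1 + 49x2:
  (0, 0) → P = 0
  (0, 5) → P = 245
  (19/4, 0) → P = 931/4
  (4, 3) → P = 343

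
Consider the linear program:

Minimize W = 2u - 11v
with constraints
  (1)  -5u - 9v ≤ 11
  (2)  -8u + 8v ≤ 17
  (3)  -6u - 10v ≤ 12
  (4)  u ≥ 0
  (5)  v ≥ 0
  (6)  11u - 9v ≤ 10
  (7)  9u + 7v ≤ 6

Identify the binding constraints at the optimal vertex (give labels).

Corner points and W = 2u - 11v:
  (0, 0) → W = 0
  (0, 6/7) → W = -66/7
  (2/3, 0) → W = 4/3

The minimum is at (0, 6/7). Substituting into each constraint, equality holds for (4) and (7); the remaining constraints have slack.

(4) and (7)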